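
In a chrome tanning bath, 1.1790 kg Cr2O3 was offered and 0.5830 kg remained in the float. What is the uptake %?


Formula: Uptake = (offered - residual) / offered * 100
Substituting: Uptake = (1.1790 - 0.5830) / 1.1790 * 100
Result: 50.5513 %


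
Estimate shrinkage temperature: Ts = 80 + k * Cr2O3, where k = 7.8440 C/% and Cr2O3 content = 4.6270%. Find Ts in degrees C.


Formula: Ts = 80 + k * Cr2O3
Substituting: Ts = 80 + 7.8440 * 4.6270
Result: 116.2942 C


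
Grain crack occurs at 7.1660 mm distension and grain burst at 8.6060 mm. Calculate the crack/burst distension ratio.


Formula: Ratio = crack / burst
Substituting: Ratio = 7.1660 / 8.6060
Result: 0.8327


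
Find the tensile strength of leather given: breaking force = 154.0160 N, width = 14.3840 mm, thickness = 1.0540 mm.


Formula: TS = force / (width * thickness)
Substituting: TS = 154.0160 / (14.3840 * 1.0540)
Result: 10.1589 N/mm^2


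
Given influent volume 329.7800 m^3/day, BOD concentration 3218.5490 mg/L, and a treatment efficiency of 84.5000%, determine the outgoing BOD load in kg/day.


Load_in = volume * conc / 1000 = 329.7800 * 3218.5490 / 1000 = 1061.4131 kg/day
Removed = Load_in * eff / 100 = 1061.4131 * 84.5000 / 100 = 896.8941 kg/day
Load_out = Load_in - Removed = 1061.4131 - 896.8941 = 164.5190 kg/day


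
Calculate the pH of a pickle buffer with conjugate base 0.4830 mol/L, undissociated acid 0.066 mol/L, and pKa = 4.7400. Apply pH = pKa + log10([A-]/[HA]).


ratio = [A-] / [HA] = 0.4830 / 0.066 = 7.3182
log10(ratio) = 0.8644
pH = pKa + log10(ratio) = 4.7400 + 0.8644 = 5.6044


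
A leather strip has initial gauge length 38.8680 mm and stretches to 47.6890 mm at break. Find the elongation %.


Formula: Elongation = (Lf - L0) / L0 * 100
Substituting: Elongation = (47.6890 - 38.8680) / 38.8680 * 100
Result: 22.6948 %


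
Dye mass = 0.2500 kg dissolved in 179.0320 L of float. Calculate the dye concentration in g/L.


Formula: Conc = dye_mass(kg) / volume(L) * 1000
Substituting: Conc = 0.2500 / 179.0320 * 1000
Result: 1.3964 g/L


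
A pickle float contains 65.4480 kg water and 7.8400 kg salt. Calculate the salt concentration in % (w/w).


Formula: Conc = salt / (water + salt) * 100
Substituting: Conc = 7.8400 / (65.4480 + 7.8400) * 100
Result: 10.6975 %


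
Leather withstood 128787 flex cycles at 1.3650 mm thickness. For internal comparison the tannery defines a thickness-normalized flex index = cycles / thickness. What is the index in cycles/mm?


Formula: Index = cycles / thickness
Substituting: Index = 128787 / 1.3650
Result: 94349.4505 cycles/mm


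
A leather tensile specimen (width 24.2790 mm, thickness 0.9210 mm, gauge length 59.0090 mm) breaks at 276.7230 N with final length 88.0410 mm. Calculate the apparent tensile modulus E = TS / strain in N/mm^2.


TS = F / (w * t) = 276.7230 / (24.2790 * 0.9210) = 12.3753 N/mm^2
strain = (Lf - L0) / L0 = (88.0410 - 59.0090) / 59.0090 = 0.4920
E = TS / strain = 12.3753 / 0.4920 = 25.1534 N/mm^2


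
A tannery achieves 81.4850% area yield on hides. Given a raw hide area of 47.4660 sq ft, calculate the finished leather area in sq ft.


Formula: finished = raw * yield / 100
Substituting: finished = 47.4660 * 81.4850 / 100
Result: 38.6777 sq ft


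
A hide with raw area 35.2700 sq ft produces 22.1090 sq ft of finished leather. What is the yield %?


Formula: Yield = finished / raw * 100
Substituting: Yield = 22.1090 / 35.2700 * 100
Result: 62.6850 %


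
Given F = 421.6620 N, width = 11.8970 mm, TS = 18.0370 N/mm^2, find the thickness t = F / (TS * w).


Formula: t = F / (TS * w)
Substituting: t = 421.6620 / (18.0370 * 11.8970)
Result: 1.9650 mm


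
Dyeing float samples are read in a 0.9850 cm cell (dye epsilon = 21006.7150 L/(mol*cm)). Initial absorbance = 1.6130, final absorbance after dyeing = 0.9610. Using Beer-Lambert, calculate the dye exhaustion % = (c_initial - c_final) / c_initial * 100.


c_initial = A_i / (epsilon * l) = 1.6130 / (21006.7150 * 0.9850) = 7.7954e-05 mol/L
c_final = A_f / (epsilon * l) = 0.9610 / (21006.7150 * 0.9850) = 4.6444e-05 mol/L
Exhaustion = (c_initial - c_final) / c_initial * 100 = (7.7954e-05 - 4.6444e-05) / 7.7954e-05 * 100 = 40.4216 %


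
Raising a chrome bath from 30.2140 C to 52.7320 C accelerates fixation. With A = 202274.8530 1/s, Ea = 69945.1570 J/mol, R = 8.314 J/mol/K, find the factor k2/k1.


T1 = 30.2140 + 273.15 = 303.3640 K; T2 = 52.7320 + 273.15 = 325.8820 K
k1 = A * exp(-Ea/(R*T1)) = 202274.8530 * exp(-69945.1570/(8.314*303.3640)) = 1.8282e-07 1/s
k2 = A * exp(-Ea/(R*T2)) = 202274.8530 * exp(-69945.1570/(8.314*325.8820)) = 1.2423e-06 1/s
k2/k1 = 1.2423e-06 / 1.8282e-07 = 6.7955


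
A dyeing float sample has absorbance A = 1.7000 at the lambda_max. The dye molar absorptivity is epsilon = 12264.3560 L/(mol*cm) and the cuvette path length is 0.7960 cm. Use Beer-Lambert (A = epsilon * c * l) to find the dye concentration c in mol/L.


Formula: c = A / (epsilon * l)
Substituting: c = 1.7000 / (12264.3560 * 0.7960)
Result: 1.7414e-04 mol/L


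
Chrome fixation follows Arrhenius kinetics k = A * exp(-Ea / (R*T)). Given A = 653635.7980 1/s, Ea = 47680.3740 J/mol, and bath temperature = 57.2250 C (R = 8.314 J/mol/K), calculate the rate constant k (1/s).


T_K = T_C + 273.15 = 57.2250 + 273.15 = 330.3750 K
exponent = -Ea / (R * T_K) = -47680.3740 / (8.314 * 330.3750) = -17.3589
k = A * exp(exponent) = 653635.7980 * exp(-17.3589) = 0.0188998 1/s


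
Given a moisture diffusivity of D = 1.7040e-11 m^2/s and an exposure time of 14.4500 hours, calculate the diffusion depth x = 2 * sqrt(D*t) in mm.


t = 14.4500 hr * 3600 = 52020.0000 s
D * t = 1.7040e-11 * 52020.0000 = 8.8642e-07
x = 2 * sqrt(D*t) = 2 * sqrt(8.8642e-07) = 0.001883 m = 1.8830 mm


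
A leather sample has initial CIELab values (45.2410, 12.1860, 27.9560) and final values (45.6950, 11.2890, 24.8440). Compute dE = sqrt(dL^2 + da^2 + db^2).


dL = 0.4540, da = -0.8970, db = -3.1120
dE = sqrt(0.4540^2 + (-0.8970)^2 + (-3.1120)^2) = 3.2704


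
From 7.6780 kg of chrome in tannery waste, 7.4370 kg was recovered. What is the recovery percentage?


Formula: Recovery = recovered / input * 100
Substituting: Recovery = 7.4370 / 7.6780 * 100
Result: 96.8612 %


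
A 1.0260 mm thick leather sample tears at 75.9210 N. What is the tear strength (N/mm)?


Formula: Tear strength = force / thickness
Substituting: Tear strength = 75.9210 / 1.0260
Result: 73.9971 N/mm


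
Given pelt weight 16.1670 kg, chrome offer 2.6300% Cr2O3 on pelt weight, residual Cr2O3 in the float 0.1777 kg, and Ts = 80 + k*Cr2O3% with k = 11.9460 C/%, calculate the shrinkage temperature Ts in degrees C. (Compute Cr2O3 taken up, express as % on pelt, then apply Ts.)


Offered = pelt * offer_pct / 100 = 16.1670 * 2.6300 / 100 = 0.4252 kg
Uptake = offered - residual = 0.4252 - 0.1777 = 0.2475 kg
Cr2O3% on pelt = uptake / pelt * 100 = 0.2475 / 16.1670 * 100 = 1.5308 %
Ts = 80 + k * Cr2O3% = 80 + 11.9460 * 1.5308 = 98.2875 C


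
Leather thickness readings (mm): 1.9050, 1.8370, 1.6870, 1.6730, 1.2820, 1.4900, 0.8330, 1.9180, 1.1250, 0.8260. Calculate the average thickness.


Formula: Average = sum / n
Substituting: Average = 14.5760 / 10
Result: 1.4576 mm


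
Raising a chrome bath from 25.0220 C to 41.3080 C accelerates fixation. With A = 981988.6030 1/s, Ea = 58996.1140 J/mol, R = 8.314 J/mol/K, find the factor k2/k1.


T1 = 25.0220 + 273.15 = 298.1720 K; T2 = 41.3080 + 273.15 = 314.4580 K
k1 = A * exp(-Ea/(R*T1)) = 981988.6030 * exp(-58996.1140/(8.314*298.1720)) = 4.5355e-05 1/s
k2 = A * exp(-Ea/(R*T2)) = 981988.6030 * exp(-58996.1140/(8.314*314.4580)) = 1.5556e-04 1/s
k2/k1 = 1.5556e-04 / 4.5355e-05 = 3.4299


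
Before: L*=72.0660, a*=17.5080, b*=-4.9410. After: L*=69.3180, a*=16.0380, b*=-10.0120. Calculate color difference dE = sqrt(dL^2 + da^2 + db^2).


dL = -2.7480, da = -1.4700, db = -5.0710
dE = sqrt((-2.7480)^2 + (-1.4700)^2 + (-5.0710)^2) = 5.9521


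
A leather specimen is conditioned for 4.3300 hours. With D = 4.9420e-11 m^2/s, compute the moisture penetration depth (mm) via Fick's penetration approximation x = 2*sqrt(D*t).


t = 4.3300 hr * 3600 = 15588.0000 s
D * t = 4.9420e-11 * 15588.0000 = 7.7036e-07
x = 2 * sqrt(D*t) = 2 * sqrt(7.7036e-07) = 0.0017554 m = 1.7554 mm


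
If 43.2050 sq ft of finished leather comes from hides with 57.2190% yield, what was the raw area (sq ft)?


Formula: raw = finished * 100 / yield
Substituting: raw = 43.2050 * 100 / 57.2190
Result: 75.5081 sq ft


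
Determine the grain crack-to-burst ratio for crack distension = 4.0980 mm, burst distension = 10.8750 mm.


Formula: Ratio = crack / burst
Substituting: Ratio = 4.0980 / 10.8750
Result: 0.3768


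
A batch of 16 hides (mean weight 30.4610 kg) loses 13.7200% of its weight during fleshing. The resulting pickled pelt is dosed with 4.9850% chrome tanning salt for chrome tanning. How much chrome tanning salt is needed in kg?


Total_raw = N * avg_wt = 16 * 30.4610 = 487.3760 kg
Substrate = Total_raw * (1 - loss/100) = 487.3760 * (1 - 13.7200/100) = 420.5080 kg
Chrome = Substrate * pct / 100 = 420.5080 * 4.9850 / 100 = 20.9623 kg


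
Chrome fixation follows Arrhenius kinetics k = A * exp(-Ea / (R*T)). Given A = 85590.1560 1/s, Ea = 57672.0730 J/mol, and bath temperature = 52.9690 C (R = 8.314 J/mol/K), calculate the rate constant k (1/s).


T_K = T_C + 273.15 = 52.9690 + 273.15 = 326.1190 K
exponent = -Ea / (R * T_K) = -57672.0730 / (8.314 * 326.1190) = -21.2706
k = A * exp(exponent) = 85590.1560 * exp(-21.2706) = 4.9514e-05 1/s


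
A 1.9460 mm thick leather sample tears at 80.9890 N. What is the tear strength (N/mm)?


Formula: Tear strength = force / thickness
Substituting: Tear strength = 80.9890 / 1.9460
Result: 41.6182 N/mm


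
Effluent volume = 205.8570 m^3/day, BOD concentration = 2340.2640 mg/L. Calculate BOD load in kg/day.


Formula: BOD_load = volume * conc / 1000
Substituting: BOD_load = 205.8570 * 2340.2640 / 1000
Result: 481.7597 kg/day


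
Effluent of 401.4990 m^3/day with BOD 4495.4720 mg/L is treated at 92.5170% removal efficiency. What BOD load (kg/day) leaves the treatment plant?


Load_in = volume * conc / 1000 = 401.4990 * 4495.4720 / 1000 = 1804.9275 kg/day
Removed = Load_in * eff / 100 = 1804.9275 * 92.5170 / 100 = 1669.8648 kg/day
Load_out = Load_in - Removed = 1804.9275 - 1669.8648 = 135.0627 kg/day


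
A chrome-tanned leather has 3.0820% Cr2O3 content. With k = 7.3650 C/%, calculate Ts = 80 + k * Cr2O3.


Formula: Ts = 80 + k * Cr2O3
Substituting: Ts = 80 + 7.3650 * 3.0820
Result: 102.6989 C


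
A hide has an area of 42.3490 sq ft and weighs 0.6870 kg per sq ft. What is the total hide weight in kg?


Formula: Weight = area * weight_per_sqft
Substituting: Weight = 42.3490 * 0.6870
Result: 29.0938 kg


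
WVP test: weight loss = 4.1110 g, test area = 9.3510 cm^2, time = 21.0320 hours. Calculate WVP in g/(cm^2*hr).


Formula: WVP = loss / (area * time)
Substituting: WVP = 4.1110 / (9.3510 * 21.0320)
Result: 0.020903 g/(cm^2*hr)


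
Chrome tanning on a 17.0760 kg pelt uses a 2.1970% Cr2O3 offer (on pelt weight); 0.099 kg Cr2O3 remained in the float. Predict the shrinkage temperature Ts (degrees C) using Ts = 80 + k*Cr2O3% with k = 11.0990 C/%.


Offered = pelt * offer_pct / 100 = 17.0760 * 2.1970 / 100 = 0.3752 kg
Uptake = offered - residual = 0.3752 - 0.099 = 0.2762 kg
Cr2O3% on pelt = uptake / pelt * 100 = 0.2762 / 17.0760 * 100 = 1.6172 %
Ts = 80 + k * Cr2O3% = 80 + 11.0990 * 1.6172 = 97.9497 C


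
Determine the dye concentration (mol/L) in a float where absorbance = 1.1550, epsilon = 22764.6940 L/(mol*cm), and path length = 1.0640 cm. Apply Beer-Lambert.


Formula: c = A / (epsilon * l)
Substituting: c = 1.1550 / (22764.6940 * 1.0640)
Result: 4.7685e-05 mol/L


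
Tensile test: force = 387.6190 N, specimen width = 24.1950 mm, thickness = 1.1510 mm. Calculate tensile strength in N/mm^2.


Formula: TS = force / (width * thickness)
Substituting: TS = 387.6190 / (24.1950 * 1.1510)
Result: 13.9189 N/mm^2


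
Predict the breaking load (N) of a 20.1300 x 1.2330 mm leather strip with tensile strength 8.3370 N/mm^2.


Formula: F = TS * w * t
Substituting: F = 8.3370 * 20.1300 * 1.2330
Result: 206.9268 N


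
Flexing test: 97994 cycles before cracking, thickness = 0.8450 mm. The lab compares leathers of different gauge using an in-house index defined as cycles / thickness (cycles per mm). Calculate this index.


Formula: Index = cycles / thickness
Substituting: Index = 97994 / 0.8450
Result: 115969.2308 cycles/mm


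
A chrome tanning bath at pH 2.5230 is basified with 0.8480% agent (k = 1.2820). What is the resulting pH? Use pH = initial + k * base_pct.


Formula: pH_final = pH_initial + k * base_pct
Substituting: pH_final = 2.5230 + 1.2820 * 0.8480
Result: 3.6101


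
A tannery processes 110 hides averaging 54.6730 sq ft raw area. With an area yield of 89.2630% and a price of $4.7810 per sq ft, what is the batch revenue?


Raw_total = N * avg_area = 110 * 54.6730 = 6014.0300 sq ft
Finished = Raw_total * yield / 100 = 6014.0300 * 89.2630 / 100 = 5368.3036 sq ft
Value = Finished * price = 5368.3036 * 4.7810 = 25665.8595 $


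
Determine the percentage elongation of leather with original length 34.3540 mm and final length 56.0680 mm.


Formula: Elongation = (Lf - L0) / L0 * 100
Substituting: Elongation = (56.0680 - 34.3540) / 34.3540 * 100
Result: 63.2066 %


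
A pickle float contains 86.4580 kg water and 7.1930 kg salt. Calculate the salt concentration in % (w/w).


Formula: Conc = salt / (water + salt) * 100
Substituting: Conc = 7.1930 / (86.4580 + 7.1930) * 100
Result: 7.6806 %


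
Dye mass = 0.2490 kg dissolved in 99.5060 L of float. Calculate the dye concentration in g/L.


Formula: Conc = dye_mass(kg) / volume(L) * 1000
Substituting: Conc = 0.2490 / 99.5060 * 1000
Result: 2.5024 g/L


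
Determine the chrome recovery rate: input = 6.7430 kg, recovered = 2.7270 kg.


Formula: Recovery = recovered / input * 100
Substituting: Recovery = 2.7270 / 6.7430 * 100
Result: 40.4419 %


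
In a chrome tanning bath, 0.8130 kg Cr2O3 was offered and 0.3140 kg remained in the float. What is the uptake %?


Formula: Uptake = (offered - residual) / offered * 100
Substituting: Uptake = (0.8130 - 0.3140) / 0.8130 * 100
Result: 61.3776 %


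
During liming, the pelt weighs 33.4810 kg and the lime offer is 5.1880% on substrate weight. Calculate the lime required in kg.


Formula: Lime = substrate * pct / 100
Substituting: Lime = 33.4810 * 5.1880 / 100
Result: 1.7370 kg


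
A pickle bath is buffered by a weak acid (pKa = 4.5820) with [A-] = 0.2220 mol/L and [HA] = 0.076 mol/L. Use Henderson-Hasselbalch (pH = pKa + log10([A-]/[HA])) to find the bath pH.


ratio = [A-] / [HA] = 0.2220 / 0.076 = 2.9211
log10(ratio) = 0.4655
pH = pKa + log10(ratio) = 4.5820 + 0.4655 = 5.0475


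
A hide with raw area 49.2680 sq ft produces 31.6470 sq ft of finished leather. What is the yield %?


Formula: Yield = finished / raw * 100
Substituting: Yield = 31.6470 / 49.2680 * 100
Result: 64.2344 %


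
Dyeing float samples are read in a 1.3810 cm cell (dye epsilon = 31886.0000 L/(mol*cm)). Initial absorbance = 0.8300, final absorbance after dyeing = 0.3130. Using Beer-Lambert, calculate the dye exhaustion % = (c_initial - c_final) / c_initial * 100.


c_initial = A_i / (epsilon * l) = 0.8300 / (31886.0000 * 1.3810) = 1.8849e-05 mol/L
c_final = A_f / (epsilon * l) = 0.3130 / (31886.0000 * 1.3810) = 7.1081e-06 mol/L
Exhaustion = (c_initial - c_final) / c_initial * 100 = (1.8849e-05 - 7.1081e-06) / 1.8849e-05 * 100 = 62.2892 %


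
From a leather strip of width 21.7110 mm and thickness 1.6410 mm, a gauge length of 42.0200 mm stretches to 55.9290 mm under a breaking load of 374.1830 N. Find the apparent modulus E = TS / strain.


TS = F / (w * t) = 374.1830 / (21.7110 * 1.6410) = 10.5026 N/mm^2
strain = (Lf - L0) / L0 = (55.9290 - 42.0200) / 42.0200 = 0.3310
E = TS / strain = 10.5026 / 0.3310 = 31.7290 N/mm^2


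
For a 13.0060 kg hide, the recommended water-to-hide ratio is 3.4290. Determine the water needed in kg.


Formula: Water = hide_weight * ratio
Substituting: Water = 13.0060 * 3.4290
Result: 44.5976 kg


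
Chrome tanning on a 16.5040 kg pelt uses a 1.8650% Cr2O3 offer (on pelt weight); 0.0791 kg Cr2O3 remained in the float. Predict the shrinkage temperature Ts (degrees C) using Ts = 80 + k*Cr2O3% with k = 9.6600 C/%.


Offered = pelt * offer_pct / 100 = 16.5040 * 1.8650 / 100 = 0.3078 kg
Uptake = offered - residual = 0.3078 - 0.0791 = 0.2287 kg
Cr2O3% on pelt = uptake / pelt * 100 = 0.2287 / 16.5040 * 100 = 1.3857 %
Ts = 80 + k * Cr2O3% = 80 + 9.6600 * 1.3857 = 93.3861 C


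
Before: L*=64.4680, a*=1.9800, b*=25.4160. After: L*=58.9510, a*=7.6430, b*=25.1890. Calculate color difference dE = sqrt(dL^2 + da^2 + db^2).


dL = -5.5170, da = 5.6630, db = -0.2270
dE = sqrt((-5.5170)^2 + 5.6630^2 + (-0.2270)^2) = 7.9094


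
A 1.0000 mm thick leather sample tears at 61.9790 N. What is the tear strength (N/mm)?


Formula: Tear strength = force / thickness
Substituting: Tear strength = 61.9790 / 1.0000
Result: 61.9790 N/mm


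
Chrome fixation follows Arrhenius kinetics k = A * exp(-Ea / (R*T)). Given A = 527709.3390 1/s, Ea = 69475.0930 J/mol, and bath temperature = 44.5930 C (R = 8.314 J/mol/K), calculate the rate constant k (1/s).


T_K = T_C + 273.15 = 44.5930 + 273.15 = 317.7430 K
exponent = -Ea / (R * T_K) = -69475.0930 / (8.314 * 317.7430) = -26.2992
k = A * exp(exponent) = 527709.3390 * exp(-26.2992) = 1.9989e-06 1/s


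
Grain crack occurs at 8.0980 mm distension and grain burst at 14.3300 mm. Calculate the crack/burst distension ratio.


Formula: Ratio = crack / burst
Substituting: Ratio = 8.0980 / 14.3300
Result: 0.5651


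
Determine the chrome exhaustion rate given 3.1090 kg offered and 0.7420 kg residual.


Formula: Uptake = (offered - residual) / offered * 100
Substituting: Uptake = (3.1090 - 0.7420) / 3.1090 * 100
Result: 76.1338 %


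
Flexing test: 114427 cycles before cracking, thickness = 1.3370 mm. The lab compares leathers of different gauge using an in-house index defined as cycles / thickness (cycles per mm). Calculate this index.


Formula: Index = cycles / thickness
Substituting: Index = 114427 / 1.3370
Result: 85584.8915 cycles/mm


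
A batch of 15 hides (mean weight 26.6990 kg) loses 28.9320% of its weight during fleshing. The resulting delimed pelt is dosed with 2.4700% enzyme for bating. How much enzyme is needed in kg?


Total_raw = N * avg_wt = 15 * 26.6990 = 400.4850 kg
Substrate = Total_raw * (1 - loss/100) = 400.4850 * (1 - 28.9320/100) = 284.6167 kg
Enzyme = Substrate * pct / 100 = 284.6167 * 2.4700 / 100 = 7.0300 kg


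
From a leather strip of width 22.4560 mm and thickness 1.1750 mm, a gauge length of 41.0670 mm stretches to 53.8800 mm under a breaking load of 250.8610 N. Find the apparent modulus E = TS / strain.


TS = F / (w * t) = 250.8610 / (22.4560 * 1.1750) = 9.5074 N/mm^2
strain = (Lf - L0) / L0 = (53.8800 - 41.0670) / 41.0670 = 0.3120
E = TS / strain = 9.5074 / 0.3120 = 30.4723 N/mm^2


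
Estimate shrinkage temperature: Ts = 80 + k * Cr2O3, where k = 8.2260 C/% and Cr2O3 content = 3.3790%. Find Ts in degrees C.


Formula: Ts = 80 + k * Cr2O3
Substituting: Ts = 80 + 8.2260 * 3.3790
Result: 107.7957 C


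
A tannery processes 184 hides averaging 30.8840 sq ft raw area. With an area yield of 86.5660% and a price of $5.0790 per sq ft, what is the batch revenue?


Raw_total = N * avg_area = 184 * 30.8840 = 5682.6560 sq ft
Finished = Raw_total * yield / 100 = 5682.6560 * 86.5660 / 100 = 4919.2480 sq ft
Value = Finished * price = 4919.2480 * 5.0790 = 24984.8606 $


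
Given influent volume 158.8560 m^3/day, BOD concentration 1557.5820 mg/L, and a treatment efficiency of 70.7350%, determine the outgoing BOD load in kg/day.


Load_in = volume * conc / 1000 = 158.8560 * 1557.5820 / 1000 = 247.4312 kg/day
Removed = Load_in * eff / 100 = 247.4312 * 70.7350 / 100 = 175.0205 kg/day
Load_out = Load_in - Removed = 247.4312 - 175.0205 = 72.4108 kg/day


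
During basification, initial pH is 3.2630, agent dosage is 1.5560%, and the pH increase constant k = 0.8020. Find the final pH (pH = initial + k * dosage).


Formula: pH_final = pH_initial + k * base_pct
Substituting: pH_final = 3.2630 + 0.8020 * 1.5560
Result: 4.5109


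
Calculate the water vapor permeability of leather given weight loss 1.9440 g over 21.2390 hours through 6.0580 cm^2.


Formula: WVP = loss / (area * time)
Substituting: WVP = 1.9440 / (6.0580 * 21.2390)
Result: 0.0151089 g/(cm^2*hr)


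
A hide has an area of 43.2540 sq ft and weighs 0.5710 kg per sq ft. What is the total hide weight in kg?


Formula: Weight = area * weight_per_sqft
Substituting: Weight = 43.2540 * 0.5710
Result: 24.6980 kg


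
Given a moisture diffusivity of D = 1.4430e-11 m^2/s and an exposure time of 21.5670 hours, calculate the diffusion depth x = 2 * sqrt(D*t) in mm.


t = 21.5670 hr * 3600 = 77641.2000 s
D * t = 1.4430e-11 * 77641.2000 = 1.1204e-06
x = 2 * sqrt(D*t) = 2 * sqrt(1.1204e-06) = 0.00211694 m = 2.1169 mm


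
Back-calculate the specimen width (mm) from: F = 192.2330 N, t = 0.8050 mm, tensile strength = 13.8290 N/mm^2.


Formula: w = F / (TS * t)
Substituting: w = 192.2330 / (13.8290 * 0.8050)
Result: 17.2680 mm


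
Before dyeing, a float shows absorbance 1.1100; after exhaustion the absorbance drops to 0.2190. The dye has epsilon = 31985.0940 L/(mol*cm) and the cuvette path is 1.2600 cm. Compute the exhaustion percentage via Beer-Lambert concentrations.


c_initial = A_i / (epsilon * l) = 1.1100 / (31985.0940 * 1.2600) = 2.7543e-05 mol/L
c_final = A_f / (epsilon * l) = 0.2190 / (31985.0940 * 1.2600) = 5.4341e-06 mol/L
Exhaustion = (c_initial - c_final) / c_initial * 100 = (2.7543e-05 - 5.4341e-06) / 2.7543e-05 * 100 = 80.2703 %


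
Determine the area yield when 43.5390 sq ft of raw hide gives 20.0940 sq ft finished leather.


Formula: Yield = finished / raw * 100
Substituting: Yield = 20.0940 / 43.5390 * 100
Result: 46.1517 %


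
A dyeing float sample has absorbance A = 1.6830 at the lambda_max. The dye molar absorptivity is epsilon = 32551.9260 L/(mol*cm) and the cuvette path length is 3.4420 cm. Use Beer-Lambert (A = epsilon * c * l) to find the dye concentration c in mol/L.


Formula: c = A / (epsilon * l)
Substituting: c = 1.6830 / (32551.9260 * 3.4420)
Result: 1.5021e-05 mol/L


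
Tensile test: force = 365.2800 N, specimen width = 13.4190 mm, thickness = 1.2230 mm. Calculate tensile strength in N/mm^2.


Formula: TS = force / (width * thickness)
Substituting: TS = 365.2800 / (13.4190 * 1.2230)
Result: 22.2576 N/mm^2


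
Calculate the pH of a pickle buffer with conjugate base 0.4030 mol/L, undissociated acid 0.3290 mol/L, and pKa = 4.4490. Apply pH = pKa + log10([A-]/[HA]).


ratio = [A-] / [HA] = 0.4030 / 0.3290 = 1.2249
log10(ratio) = 0.0881091
pH = pKa + log10(ratio) = 4.4490 + 0.0881091 = 4.5371


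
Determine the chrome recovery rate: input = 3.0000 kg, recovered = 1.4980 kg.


Formula: Recovery = recovered / input * 100
Substituting: Recovery = 1.4980 / 3.0000 * 100
Result: 49.9333 %


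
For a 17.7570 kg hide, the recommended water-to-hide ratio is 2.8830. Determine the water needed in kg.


Formula: Water = hide_weight * ratio
Substituting: Water = 17.7570 * 2.8830
Result: 51.1934 kg


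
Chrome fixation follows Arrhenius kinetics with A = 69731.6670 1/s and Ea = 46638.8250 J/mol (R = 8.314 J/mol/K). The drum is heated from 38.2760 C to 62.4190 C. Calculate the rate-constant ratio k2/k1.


T1 = 38.2760 + 273.15 = 311.4260 K; T2 = 62.4190 + 273.15 = 335.5690 K
k1 = A * exp(-Ea/(R*T1)) = 69731.6670 * exp(-46638.8250/(8.314*311.4260)) = 0.00104844 1/s
k2 = A * exp(-Ea/(R*T2)) = 69731.6670 * exp(-46638.8250/(8.314*335.5690)) = 0.00383153 1/s
k2/k1 = 0.00383153 / 0.00104844 = 3.6545


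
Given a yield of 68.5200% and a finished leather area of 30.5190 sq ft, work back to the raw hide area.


Formula: raw = finished * 100 / yield
Substituting: raw = 30.5190 * 100 / 68.5200
Result: 44.5403 sq ft


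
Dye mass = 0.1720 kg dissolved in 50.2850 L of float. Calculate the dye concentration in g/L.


Formula: Conc = dye_mass(kg) / volume(L) * 1000
Substituting: Conc = 0.1720 / 50.2850 * 1000
Result: 3.4205 g/L


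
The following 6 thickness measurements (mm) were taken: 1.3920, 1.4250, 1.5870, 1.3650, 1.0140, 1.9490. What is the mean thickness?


Formula: Average = sum / n
Substituting: Average = 8.7320 / 6
Result: 1.4553 mm


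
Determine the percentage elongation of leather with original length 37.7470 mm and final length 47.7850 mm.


Formula: Elongation = (Lf - L0) / L0 * 100
Substituting: Elongation = (47.7850 - 37.7470) / 37.7470 * 100
Result: 26.5928 %


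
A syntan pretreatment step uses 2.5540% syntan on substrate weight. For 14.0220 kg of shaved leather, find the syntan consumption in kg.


Formula: Syntan = substrate * pct / 100
Substituting: Syntan = 14.0220 * 2.5540 / 100
Result: 0.3581 kg


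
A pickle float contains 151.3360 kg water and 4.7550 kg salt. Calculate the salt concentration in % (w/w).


Formula: Conc = salt / (water + salt) * 100
Substituting: Conc = 4.7550 / (151.3360 + 4.7550) * 100
Result: 3.0463 %


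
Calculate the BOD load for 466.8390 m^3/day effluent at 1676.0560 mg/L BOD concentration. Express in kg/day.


Formula: BOD_load = volume * conc / 1000
Substituting: BOD_load = 466.8390 * 1676.0560 / 1000
Result: 782.4483 kg/day


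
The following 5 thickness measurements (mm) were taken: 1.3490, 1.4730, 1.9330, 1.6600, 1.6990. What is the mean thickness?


Formula: Average = sum / n
Substituting: Average = 8.1140 / 5
Result: 1.6228 mm


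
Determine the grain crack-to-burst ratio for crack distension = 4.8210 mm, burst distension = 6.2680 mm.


Formula: Ratio = crack / burst
Substituting: Ratio = 4.8210 / 6.2680
Result: 0.7691


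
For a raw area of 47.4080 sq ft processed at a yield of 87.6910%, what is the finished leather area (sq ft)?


Formula: finished = raw * yield / 100
Substituting: finished = 47.4080 * 87.6910 / 100
Result: 41.5725 sq ft


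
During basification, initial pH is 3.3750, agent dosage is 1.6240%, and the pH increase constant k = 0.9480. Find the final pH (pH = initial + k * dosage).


Formula: pH_final = pH_initial + k * base_pct
Substituting: pH_final = 3.3750 + 0.9480 * 1.6240
Result: 4.9146


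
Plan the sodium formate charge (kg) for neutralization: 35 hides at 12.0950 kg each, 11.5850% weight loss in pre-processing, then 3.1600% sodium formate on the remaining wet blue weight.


Total_raw = N * avg_wt = 35 * 12.0950 = 423.3250 kg
Substrate = Total_raw * (1 - loss/100) = 423.3250 * (1 - 11.5850/100) = 374.2828 kg
Neutralizer = Substrate * pct / 100 = 374.2828 * 3.1600 / 100 = 11.8273 kg


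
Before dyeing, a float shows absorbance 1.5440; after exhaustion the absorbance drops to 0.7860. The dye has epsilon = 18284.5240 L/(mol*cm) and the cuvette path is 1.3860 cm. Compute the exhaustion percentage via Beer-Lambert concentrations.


c_initial = A_i / (epsilon * l) = 1.5440 / (18284.5240 * 1.3860) = 6.0926e-05 mol/L
c_final = A_f / (epsilon * l) = 0.7860 / (18284.5240 * 1.3860) = 3.1015e-05 mol/L
Exhaustion = (c_initial - c_final) / c_initial * 100 = (6.0926e-05 - 3.1015e-05) / 6.0926e-05 * 100 = 49.0933 %


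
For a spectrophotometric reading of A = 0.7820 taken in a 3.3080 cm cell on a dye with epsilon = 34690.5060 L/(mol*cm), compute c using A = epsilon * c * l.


Formula: c = A / (epsilon * l)
Substituting: c = 0.7820 / (34690.5060 * 3.3080)
Result: 6.8144e-06 mol/L


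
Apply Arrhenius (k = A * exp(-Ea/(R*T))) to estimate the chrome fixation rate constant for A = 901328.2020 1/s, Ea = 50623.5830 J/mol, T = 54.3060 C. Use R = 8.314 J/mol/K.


T_K = T_C + 273.15 = 54.3060 + 273.15 = 327.4560 K
exponent = -Ea / (R * T_K) = -50623.5830 / (8.314 * 327.4560) = -18.5947
k = A * exp(exponent) = 901328.2020 * exp(-18.5947) = 0.00757345 1/s


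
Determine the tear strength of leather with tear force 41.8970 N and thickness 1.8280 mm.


Formula: Tear strength = force / thickness
Substituting: Tear strength = 41.8970 / 1.8280
Result: 22.9196 N/mm


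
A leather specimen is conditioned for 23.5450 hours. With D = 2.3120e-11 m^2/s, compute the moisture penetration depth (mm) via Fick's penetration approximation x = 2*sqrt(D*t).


t = 23.5450 hr * 3600 = 84762.0000 s
D * t = 2.3120e-11 * 84762.0000 = 1.9597e-06
x = 2 * sqrt(D*t) = 2 * sqrt(1.9597e-06) = 0.00279978 m = 2.7998 mm


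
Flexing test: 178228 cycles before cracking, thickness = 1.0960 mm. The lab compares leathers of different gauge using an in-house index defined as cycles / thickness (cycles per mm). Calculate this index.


Formula: Index = cycles / thickness
Substituting: Index = 178228 / 1.0960
Result: 162616.7883 cycles/mm


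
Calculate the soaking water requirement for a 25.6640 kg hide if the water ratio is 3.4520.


Formula: Water = hide_weight * ratio
Substituting: Water = 25.6640 * 3.4520
Result: 88.5921 kg


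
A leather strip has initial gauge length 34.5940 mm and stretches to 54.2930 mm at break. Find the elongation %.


Formula: Elongation = (Lf - L0) / L0 * 100
Substituting: Elongation = (54.2930 - 34.5940) / 34.5940 * 100
Result: 56.9434 %


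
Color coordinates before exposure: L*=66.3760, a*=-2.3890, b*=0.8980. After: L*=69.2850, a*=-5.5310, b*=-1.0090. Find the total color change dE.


dL = 2.9090, da = -3.1420, db = -1.9070
dE = sqrt(2.9090^2 + (-3.1420)^2 + (-1.9070)^2) = 4.6873


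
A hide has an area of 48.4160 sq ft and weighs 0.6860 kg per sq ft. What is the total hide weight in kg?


Formula: Weight = area * weight_per_sqft
Substituting: Weight = 48.4160 * 0.6860
Result: 33.2134 kg


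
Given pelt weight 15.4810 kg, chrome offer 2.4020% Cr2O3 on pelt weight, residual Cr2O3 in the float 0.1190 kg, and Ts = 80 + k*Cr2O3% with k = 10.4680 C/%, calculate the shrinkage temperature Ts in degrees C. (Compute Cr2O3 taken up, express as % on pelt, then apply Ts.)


Offered = pelt * offer_pct / 100 = 15.4810 * 2.4020 / 100 = 0.3719 kg
Uptake = offered - residual = 0.3719 - 0.1190 = 0.2529 kg
Cr2O3% on pelt = uptake / pelt * 100 = 0.2529 / 15.4810 * 100 = 1.6333 %
Ts = 80 + k * Cr2O3% = 80 + 10.4680 * 1.6333 = 97.0975 C


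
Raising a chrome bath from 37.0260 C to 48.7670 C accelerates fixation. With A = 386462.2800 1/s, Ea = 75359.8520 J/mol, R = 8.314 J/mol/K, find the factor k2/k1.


T1 = 37.0260 + 273.15 = 310.1760 K; T2 = 48.7670 + 273.15 = 321.9170 K
k1 = A * exp(-Ea/(R*T1)) = 386462.2800 * exp(-75359.8520/(8.314*310.1760)) = 7.8669e-08 1/s
k2 = A * exp(-Ea/(R*T2)) = 386462.2800 * exp(-75359.8520/(8.314*321.9170)) = 2.2839e-07 1/s
k2/k1 = 2.2839e-07 / 7.8669e-08 = 2.9032


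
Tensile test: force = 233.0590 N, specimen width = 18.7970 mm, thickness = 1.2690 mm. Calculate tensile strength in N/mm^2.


Formula: TS = force / (width * thickness)
Substituting: TS = 233.0590 / (18.7970 * 1.2690)
Result: 9.7705 N/mm^2


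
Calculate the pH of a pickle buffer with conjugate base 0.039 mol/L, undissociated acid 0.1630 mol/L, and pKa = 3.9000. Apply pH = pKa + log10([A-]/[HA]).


ratio = [A-] / [HA] = 0.039 / 0.1630 = 0.2393
log10(ratio) = -0.6211
pH = pKa + log10(ratio) = 3.9000 - 0.6211 = 3.2789


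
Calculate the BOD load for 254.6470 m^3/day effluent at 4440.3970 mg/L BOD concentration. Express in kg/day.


Formula: BOD_load = volume * conc / 1000
Substituting: BOD_load = 254.6470 * 4440.3970 / 1000
Result: 1130.7338 kg/day


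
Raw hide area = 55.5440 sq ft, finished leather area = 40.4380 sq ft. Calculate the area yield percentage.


Formula: Yield = finished / raw * 100
Substituting: Yield = 40.4380 / 55.5440 * 100
Result: 72.8035 %


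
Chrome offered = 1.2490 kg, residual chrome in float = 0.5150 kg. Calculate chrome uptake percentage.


Formula: Uptake = (offered - residual) / offered * 100
Substituting: Uptake = (1.2490 - 0.5150) / 1.2490 * 100
Result: 58.7670 %


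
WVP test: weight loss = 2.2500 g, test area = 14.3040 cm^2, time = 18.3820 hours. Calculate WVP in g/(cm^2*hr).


Formula: WVP = loss / (area * time)
Substituting: WVP = 2.2500 / (14.3040 * 18.3820)
Result: 0.00855721 g/(cm^2*hr)


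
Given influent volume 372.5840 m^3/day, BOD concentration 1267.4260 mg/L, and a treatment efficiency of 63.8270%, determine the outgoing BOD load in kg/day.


Load_in = volume * conc / 1000 = 372.5840 * 1267.4260 / 1000 = 472.2226 kg/day
Removed = Load_in * eff / 100 = 472.2226 * 63.8270 / 100 = 301.4056 kg/day
Load_out = Load_in - Removed = 472.2226 - 301.4056 = 170.8171 kg/day


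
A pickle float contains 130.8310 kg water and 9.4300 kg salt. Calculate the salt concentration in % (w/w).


Formula: Conc = salt / (water + salt) * 100
Substituting: Conc = 9.4300 / (130.8310 + 9.4300) * 100
Result: 6.7232 %


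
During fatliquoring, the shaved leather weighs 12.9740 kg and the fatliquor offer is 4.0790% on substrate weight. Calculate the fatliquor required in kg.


Formula: Fat = substrate * pct / 100
Substituting: Fat = 12.9740 * 4.0790 / 100
Result: 0.5292 kg


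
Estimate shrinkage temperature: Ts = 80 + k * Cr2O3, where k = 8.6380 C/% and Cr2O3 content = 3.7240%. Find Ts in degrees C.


Formula: Ts = 80 + k * Cr2O3
Substituting: Ts = 80 + 8.6380 * 3.7240
Result: 112.1679 C


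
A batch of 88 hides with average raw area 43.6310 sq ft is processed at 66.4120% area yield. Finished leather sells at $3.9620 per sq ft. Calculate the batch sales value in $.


Raw_total = N * avg_area = 88 * 43.6310 = 3839.5280 sq ft
Finished = Raw_total * yield / 100 = 3839.5280 * 66.4120 / 100 = 2549.9073 sq ft
Value = Finished * price = 2549.9073 * 3.9620 = 10102.7329 $


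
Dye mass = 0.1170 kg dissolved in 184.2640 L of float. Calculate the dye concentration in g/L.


Formula: Conc = dye_mass(kg) / volume(L) * 1000
Substituting: Conc = 0.1170 / 184.2640 * 1000
Result: 0.6350 g/L


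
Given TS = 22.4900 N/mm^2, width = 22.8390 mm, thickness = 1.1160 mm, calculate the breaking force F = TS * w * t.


Formula: F = TS * w * t
Substituting: F = 22.4900 * 22.8390 * 1.1160
Result: 573.2324 N


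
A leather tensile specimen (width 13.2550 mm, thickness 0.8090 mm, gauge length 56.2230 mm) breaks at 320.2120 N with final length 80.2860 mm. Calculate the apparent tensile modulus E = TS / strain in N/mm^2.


TS = F / (w * t) = 320.2120 / (13.2550 * 0.8090) = 29.8613 N/mm^2
strain = (Lf - L0) / L0 = (80.2860 - 56.2230) / 56.2230 = 0.4280
E = TS / strain = 29.8613 / 0.4280 = 69.7708 N/mm^2


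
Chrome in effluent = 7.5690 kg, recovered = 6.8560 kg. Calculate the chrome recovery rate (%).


Formula: Recovery = recovered / input * 100
Substituting: Recovery = 6.8560 / 7.5690 * 100
Result: 90.5800 %


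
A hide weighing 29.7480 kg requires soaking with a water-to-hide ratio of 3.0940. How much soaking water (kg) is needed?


Formula: Water = hide_weight * ratio
Substituting: Water = 29.7480 * 3.0940
Result: 92.0403 kg


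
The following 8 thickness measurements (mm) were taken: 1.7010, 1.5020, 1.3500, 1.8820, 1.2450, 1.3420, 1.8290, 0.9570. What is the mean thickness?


Formula: Average = sum / n
Substituting: Average = 11.8080 / 8
Result: 1.4760 mm


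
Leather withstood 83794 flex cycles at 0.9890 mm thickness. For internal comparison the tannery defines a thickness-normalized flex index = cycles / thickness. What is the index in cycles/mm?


Formula: Index = cycles / thickness
Substituting: Index = 83794 / 0.9890
Result: 84725.9858 cycles/mm


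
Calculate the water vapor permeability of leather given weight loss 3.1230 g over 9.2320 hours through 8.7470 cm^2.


Formula: WVP = loss / (area * time)
Substituting: WVP = 3.1230 / (8.7470 * 9.2320)
Result: 0.0386738 g/(cm^2*hr)


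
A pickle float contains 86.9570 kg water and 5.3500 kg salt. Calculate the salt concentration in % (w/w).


Formula: Conc = salt / (water + salt) * 100
Substituting: Conc = 5.3500 / (86.9570 + 5.3500) * 100
Result: 5.7959 %


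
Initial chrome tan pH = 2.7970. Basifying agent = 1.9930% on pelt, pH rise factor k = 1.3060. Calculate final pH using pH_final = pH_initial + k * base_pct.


Formula: pH_final = pH_initial + k * base_pct
Substituting: pH_final = 2.7970 + 1.3060 * 1.9930
Result: 5.3999


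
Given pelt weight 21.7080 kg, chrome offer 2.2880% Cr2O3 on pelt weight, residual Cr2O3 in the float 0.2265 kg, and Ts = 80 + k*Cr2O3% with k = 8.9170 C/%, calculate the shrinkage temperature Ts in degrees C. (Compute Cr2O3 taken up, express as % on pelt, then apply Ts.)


Offered = pelt * offer_pct / 100 = 21.7080 * 2.2880 / 100 = 0.4967 kg
Uptake = offered - residual = 0.4967 - 0.2265 = 0.2702 kg
Cr2O3% on pelt = uptake / pelt * 100 = 0.2702 / 21.7080 * 100 = 1.2446 %
Ts = 80 + k * Cr2O3% = 80 + 8.9170 * 1.2446 = 91.0982 C


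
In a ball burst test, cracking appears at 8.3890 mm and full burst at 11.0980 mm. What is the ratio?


Formula: Ratio = crack / burst
Substituting: Ratio = 8.3890 / 11.0980
Result: 0.7559


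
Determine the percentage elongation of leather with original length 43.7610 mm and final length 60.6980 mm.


Formula: Elongation = (Lf - L0) / L0 * 100
Substituting: Elongation = (60.6980 - 43.7610) / 43.7610 * 100
Result: 38.7034 %


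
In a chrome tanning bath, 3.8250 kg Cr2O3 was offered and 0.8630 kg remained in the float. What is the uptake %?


Formula: Uptake = (offered - residual) / offered * 100
Substituting: Uptake = (3.8250 - 0.8630) / 3.8250 * 100
Result: 77.4379 %


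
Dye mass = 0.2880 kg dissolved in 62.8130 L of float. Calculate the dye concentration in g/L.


Formula: Conc = dye_mass(kg) / volume(L) * 1000
Substituting: Conc = 0.2880 / 62.8130 * 1000
Result: 4.5850 g/L


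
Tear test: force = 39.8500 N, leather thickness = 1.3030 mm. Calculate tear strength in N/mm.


Formula: Tear strength = force / thickness
Substituting: Tear strength = 39.8500 / 1.3030
Result: 30.5833 N/mm


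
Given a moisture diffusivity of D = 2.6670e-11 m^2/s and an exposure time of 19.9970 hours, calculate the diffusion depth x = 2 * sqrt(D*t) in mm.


t = 19.9970 hr * 3600 = 71989.2000 s
D * t = 2.6670e-11 * 71989.2000 = 1.9200e-06
x = 2 * sqrt(D*t) = 2 * sqrt(1.9200e-06) = 0.00277125 m = 2.7712 mm


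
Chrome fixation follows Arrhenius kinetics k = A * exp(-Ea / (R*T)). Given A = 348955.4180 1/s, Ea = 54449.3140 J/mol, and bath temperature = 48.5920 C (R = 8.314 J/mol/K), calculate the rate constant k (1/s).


T_K = T_C + 273.15 = 48.5920 + 273.15 = 321.7420 K
exponent = -Ea / (R * T_K) = -54449.3140 / (8.314 * 321.7420) = -20.3552
k = A * exp(exponent) = 348955.4180 * exp(-20.3552) = 5.0424e-04 1/s


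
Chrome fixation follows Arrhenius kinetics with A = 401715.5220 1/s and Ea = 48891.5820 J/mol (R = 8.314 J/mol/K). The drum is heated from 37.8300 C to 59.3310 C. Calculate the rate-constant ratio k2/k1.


T1 = 37.8300 + 273.15 = 310.9800 K; T2 = 59.3310 + 273.15 = 332.4810 K
k1 = A * exp(-Ea/(R*T1)) = 401715.5220 * exp(-48891.5820/(8.314*310.9800)) = 0.00246268 1/s
k2 = A * exp(-Ea/(R*T2)) = 401715.5220 * exp(-48891.5820/(8.314*332.4810)) = 0.00836562 1/s
k2/k1 = 0.00836562 / 0.00246268 = 3.3970


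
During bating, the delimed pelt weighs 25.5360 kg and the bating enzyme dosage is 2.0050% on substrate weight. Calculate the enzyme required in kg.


Formula: Enzyme = substrate * pct / 100
Substituting: Enzyme = 25.5360 * 2.0050 / 100
Result: 0.5120 kg


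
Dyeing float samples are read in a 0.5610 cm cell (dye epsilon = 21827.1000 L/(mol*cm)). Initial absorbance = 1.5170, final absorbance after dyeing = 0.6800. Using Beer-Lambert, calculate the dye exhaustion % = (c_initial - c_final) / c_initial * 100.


c_initial = A_i / (epsilon * l) = 1.5170 / (21827.1000 * 0.5610) = 1.2389e-04 mol/L
c_final = A_f / (epsilon * l) = 0.6800 / (21827.1000 * 0.5610) = 5.5533e-05 mol/L
Exhaustion = (c_initial - c_final) / c_initial * 100 = (1.2389e-04 - 5.5533e-05) / 1.2389e-04 * 100 = 55.1747 %
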